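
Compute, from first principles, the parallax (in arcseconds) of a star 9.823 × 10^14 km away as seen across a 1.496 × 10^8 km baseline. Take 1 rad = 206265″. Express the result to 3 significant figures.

0.0314 arcsec

θ ≈ B/d = (1.496 × 10^8) / (9.823 × 10^14) = 1.5230 × 10^-7 rad.
In arcseconds: 1.5230 × 10^-7 × 206265 = 0.031414″.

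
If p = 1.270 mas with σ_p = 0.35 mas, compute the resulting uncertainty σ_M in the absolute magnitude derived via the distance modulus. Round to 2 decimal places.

σ_M = 0.60 mag

M = m − 5 log₁₀ d + 5 = m + 5 log₁₀ p + 5, so ∂M/∂p = 5/(p ln 10).
σ_M = (5/ln 10) · (σ_p/p) = 2.1715 × 0.35/1.270 = 2.1715 × 0.27559 = 0.59844.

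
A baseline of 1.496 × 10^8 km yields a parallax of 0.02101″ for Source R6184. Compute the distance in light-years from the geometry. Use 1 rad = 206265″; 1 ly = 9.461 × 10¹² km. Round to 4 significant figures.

155.2 ly

θ = 0.02101″ = 0.02101/206265 = 1.0186 × 10^-7 rad.
d = B/θ = (1.496 × 10^8) / (1.0186 × 10^-7) = 1.4687 × 10^15 km = (1.4687 × 10^15) / (9.461 × 10^12) ly = 155.24 ly.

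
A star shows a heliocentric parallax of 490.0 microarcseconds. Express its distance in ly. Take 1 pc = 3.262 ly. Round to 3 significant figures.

6660 ly

p = 490.0 microarcseconds = 0.0004900 arcsec.
d = 1/p = 1/0.0004900 = 2040.8 pc.
In light-years: 2040.8 × 3.262 = 6657.1 ly.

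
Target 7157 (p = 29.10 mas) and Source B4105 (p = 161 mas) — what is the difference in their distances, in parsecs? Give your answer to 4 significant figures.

d_A = 1/0.02910″ = 34.364 pc; d_B = 1/0.1610″ = 6.2112 pc.
|d_B − d_A| = |6.2112 − 34.364| = 28.153 pc.

28.15 pc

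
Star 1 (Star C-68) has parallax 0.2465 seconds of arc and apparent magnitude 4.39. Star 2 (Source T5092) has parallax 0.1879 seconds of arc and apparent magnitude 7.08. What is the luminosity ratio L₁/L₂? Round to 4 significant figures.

L₁/L₂ = 6.922

d₁ = 1/p₁ = 1/0.2465″ = 4.0568 pc; d₂ = 1/p₂ = 1/0.1879″ = 5.322 pc.
M₁ = m₁ − 5 log₁₀ d₁ + 5 = 4.39 − 3.0409 + 5 = 6.3491.
M₂ = 7.08 − 3.6304 + 5 = 8.4496.
L₁/L₂ = 10^(0.4(M₂ − M₁)) = 10^(0.4 × 2.1005) = 10^0.84020 = 6.9215.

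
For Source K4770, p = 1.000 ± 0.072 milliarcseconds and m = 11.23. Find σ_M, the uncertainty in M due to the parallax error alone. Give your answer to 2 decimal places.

σ_M = 0.16 mag

M = m − 5 log₁₀ d + 5 = m + 5 log₁₀ p + 5, so ∂M/∂p = 5/(p ln 10).
σ_M = (5/ln 10) · (σ_p/p) = 2.1715 × 0.072/1.000 = 2.1715 × 0.072 = 0.15635.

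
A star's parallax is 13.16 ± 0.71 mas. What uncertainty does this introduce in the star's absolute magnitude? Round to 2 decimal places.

M = m − 5 log₁₀ d + 5 = m + 5 log₁₀ p + 5, so ∂M/∂p = 5/(p ln 10).
σ_M = (5/ln 10) · (σ_p/p) = 2.1715 × 0.71/13.16 = 2.1715 × 0.053951 = 0.11715.

σ_M = 0.12 mag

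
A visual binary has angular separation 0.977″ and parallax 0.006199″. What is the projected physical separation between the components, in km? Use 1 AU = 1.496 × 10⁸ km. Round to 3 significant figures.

d = 1/p = 1/0.006199″ = 161.32 pc.
At distance d (pc), an angle of θ arcsec spans θ·d AU: s = 0.977 × 161.32 = 157.61 AU.
= 157.61 × 1.496 × 10⁸ km = 2.3578 × 10^10 km.

2.36 × 10^10 km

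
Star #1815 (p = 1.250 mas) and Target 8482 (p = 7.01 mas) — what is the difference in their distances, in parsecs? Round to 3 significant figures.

657 pc

d_A = 1/0.001250″ = 800 pc; d_B = 1/0.007010″ = 142.65 pc.
|d_B − d_A| = |142.65 − 800| = 657.35 pc.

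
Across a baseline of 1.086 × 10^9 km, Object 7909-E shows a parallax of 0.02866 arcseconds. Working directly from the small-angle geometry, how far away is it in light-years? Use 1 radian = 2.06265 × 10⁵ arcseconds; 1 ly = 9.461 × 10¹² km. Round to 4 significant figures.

θ = 0.02866″ = 0.02866/206265 = 1.3895 × 10^-7 rad.
d = B/θ = (1.086 × 10^9) / (1.3895 × 10^-7) = 7.8158 × 10^15 km = (7.8158 × 10^15) / (9.461 × 10^12) ly = 826.11 ly.

826.1 ly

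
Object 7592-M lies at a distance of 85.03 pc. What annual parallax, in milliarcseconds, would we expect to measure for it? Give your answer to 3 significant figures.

p = 1/d = 1/85.03 = 0.011761 arcsec.
= 0.011761 × 1000 = 11.761 mas.

11.8 mas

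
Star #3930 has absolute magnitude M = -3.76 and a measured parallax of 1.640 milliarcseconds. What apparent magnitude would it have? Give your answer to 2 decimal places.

m = 5.17

d = 1/p = 1/0.001640″ = 609.76 pc.
m − M = 5 log₁₀ d − 5 = 5 log₁₀(609.76) − 5 = 13.9258 − 5 = 8.9258.
m = M + (m − M) = -3.76 + 8.9258 = 5.17.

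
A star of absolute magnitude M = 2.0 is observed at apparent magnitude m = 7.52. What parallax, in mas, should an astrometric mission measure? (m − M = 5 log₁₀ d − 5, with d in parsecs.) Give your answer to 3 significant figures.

7.87 mas

m − M = 7.52 − 2.0 = 5.52.
d = 10^((m−M)/5 + 1) = 10^2.104 = 127.06 pc.
p = 1/d = 1/127.06 = 0.0078703 arcsec = 7.8703 mas.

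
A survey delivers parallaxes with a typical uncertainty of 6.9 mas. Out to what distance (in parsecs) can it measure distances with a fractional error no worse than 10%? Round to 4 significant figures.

14.49 pc

σ_d/d = σ_p/p, so the condition is σ_p/p ≤ 0.10, i.e. p ≥ σ_p/0.10.
p_min = 6.9/0.10 = 69 mas = 0.069 arcsec.
d_max = 1/p_min = 1/0.069 = 14.493 pc.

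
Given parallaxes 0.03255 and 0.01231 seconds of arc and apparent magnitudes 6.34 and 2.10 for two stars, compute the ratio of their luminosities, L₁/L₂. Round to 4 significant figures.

L₁/L₂ = 0.002880

d₁ = 1/p₁ = 1/0.03255″ = 30.722 pc; d₂ = 1/p₂ = 1/0.01231″ = 81.235 pc.
M₁ = m₁ − 5 log₁₀ d₁ + 5 = 6.34 − 7.4372 + 5 = 3.9028.
M₂ = 2.10 − 9.5487 + 5 = -2.4487.
L₁/L₂ = 10^(0.4(M₂ − M₁)) = 10^(0.4 × (-6.3515)) = 10^(-2.54060) = 0.00288.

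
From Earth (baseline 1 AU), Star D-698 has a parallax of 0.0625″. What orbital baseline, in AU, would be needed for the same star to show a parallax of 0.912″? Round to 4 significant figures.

14.59 AU

Parallax scales linearly with baseline: p ∝ B, so B = p_target / p_Earth × 1 AU.
B = 0.912 / 0.0625 = 14.592 AU.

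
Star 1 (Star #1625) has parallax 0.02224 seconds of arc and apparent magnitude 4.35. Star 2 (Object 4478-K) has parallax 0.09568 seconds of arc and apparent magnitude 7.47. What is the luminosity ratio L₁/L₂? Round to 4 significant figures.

d₁ = 1/p₁ = 1/0.02224″ = 44.964 pc; d₂ = 1/p₂ = 1/0.09568″ = 10.452 pc.
M₁ = m₁ − 5 log₁₀ d₁ + 5 = 4.35 − 8.2643 + 5 = 1.0857.
M₂ = 7.47 − 5.0960 + 5 = 7.3740.
L₁/L₂ = 10^(0.4(M₂ − M₁)) = 10^(0.4 × 6.2883) = 10^2.51532 = 327.58.

L₁/L₂ = 327.6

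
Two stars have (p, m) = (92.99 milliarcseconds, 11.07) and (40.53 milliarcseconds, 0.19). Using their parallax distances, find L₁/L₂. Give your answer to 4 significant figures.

d₁ = 1/p₁ = 1/0.09299″ = 10.754 pc; d₂ = 1/p₂ = 1/0.04053″ = 24.673 pc.
M₁ = m₁ − 5 log₁₀ d₁ + 5 = 11.07 − 5.1579 + 5 = 10.9121.
M₂ = 0.19 − 6.9611 + 5 = -1.7711.
L₁/L₂ = 10^(0.4(M₂ − M₁)) = 10^(0.4 × (-12.6832)) = 10^(-5.07328) = 0.0000084473.

L₁/L₂ = 8.447 × 10^-6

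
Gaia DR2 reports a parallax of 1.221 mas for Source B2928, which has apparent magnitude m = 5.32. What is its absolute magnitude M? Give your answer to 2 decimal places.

M = -4.25

d = 1/p = 1/0.001221″ = 819 pc.
m − M = 5 log₁₀(819) − 5 = 14.5664 − 5 = 9.5664.
M = m − (m − M) = 5.32 − 9.5664 = -4.25.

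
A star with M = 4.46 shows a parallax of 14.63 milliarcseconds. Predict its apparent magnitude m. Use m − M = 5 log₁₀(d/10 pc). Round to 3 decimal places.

d = 1/p = 1/0.01463″ = 68.353 pc.
m − M = 5 log₁₀ d − 5 = 5 log₁₀(68.353) − 5 = 9.1738 − 5 = 4.1738.
m = M + (m − M) = 4.46 + 4.1738 = 8.634.

m = 8.634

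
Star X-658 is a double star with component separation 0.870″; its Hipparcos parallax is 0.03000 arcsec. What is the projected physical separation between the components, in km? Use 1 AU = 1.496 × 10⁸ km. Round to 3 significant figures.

4.34 × 10^9 km

d = 1/p = 1/0.03000″ = 33.333 pc.
At distance d (pc), an angle of θ arcsec spans θ·d AU: s = 0.870 × 33.333 = 29 AU.
= 29 × 1.496 × 10⁸ km = 4.3384 × 10^9 km.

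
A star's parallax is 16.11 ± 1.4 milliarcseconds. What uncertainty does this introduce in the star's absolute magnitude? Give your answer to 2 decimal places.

σ_M = 0.19 mag

M = m − 5 log₁₀ d + 5 = m + 5 log₁₀ p + 5, so ∂M/∂p = 5/(p ln 10).
σ_M = (5/ln 10) · (σ_p/p) = 2.1715 × 1.4/16.11 = 2.1715 × 0.086903 = 0.18871.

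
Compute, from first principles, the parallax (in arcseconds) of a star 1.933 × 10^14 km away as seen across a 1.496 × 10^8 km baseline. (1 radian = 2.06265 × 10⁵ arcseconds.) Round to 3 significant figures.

0.160 arcsec

θ ≈ B/d = (1.496 × 10^8) / (1.933 × 10^14) = 7.7393 × 10^-7 rad.
In arcseconds: 7.7393 × 10^-7 × 206265 = 0.15963″.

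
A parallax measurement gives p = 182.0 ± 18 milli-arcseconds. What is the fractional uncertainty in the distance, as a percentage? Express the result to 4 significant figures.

9.890%

For d = 1/p, |σ_d/d| = |σ_p/p|.
σ_p/p = 18 / 182.0 = 0.098901 = 9.8901%.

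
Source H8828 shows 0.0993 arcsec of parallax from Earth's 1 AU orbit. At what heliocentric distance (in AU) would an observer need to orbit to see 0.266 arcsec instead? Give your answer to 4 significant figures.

2.679 AU

Parallax scales linearly with baseline: p ∝ B, so B = p_target / p_Earth × 1 AU.
B = 0.266 / 0.0993 = 2.6788 AU.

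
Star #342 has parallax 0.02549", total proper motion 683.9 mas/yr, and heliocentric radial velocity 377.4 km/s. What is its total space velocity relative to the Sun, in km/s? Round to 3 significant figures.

d = 1/p = 1/0.02549″ = 39.231 pc.
μ = 683.9 mas/yr = 0.6839 ″/yr.
v_t = 4.740 μ d = 4.740 × 0.6839 × 39.231 = 127.17 km/s.
v = √(v_r² + v_t²) = √(377.4² + 127.17²) = √158603 = 398.25 km/s.

398 km/s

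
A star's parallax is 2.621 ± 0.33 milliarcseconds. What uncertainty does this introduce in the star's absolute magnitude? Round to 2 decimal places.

σ_M = 0.27 mag

M = m − 5 log₁₀ d + 5 = m + 5 log₁₀ p + 5, so ∂M/∂p = 5/(p ln 10).
σ_M = (5/ln 10) · (σ_p/p) = 2.1715 × 0.33/2.621 = 2.1715 × 0.12591 = 0.27341.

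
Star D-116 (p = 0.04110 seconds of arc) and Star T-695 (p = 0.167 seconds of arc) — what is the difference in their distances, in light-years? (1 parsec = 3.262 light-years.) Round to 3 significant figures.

d_A = 1/0.04110″ = 24.331 pc; d_B = 1/0.1670″ = 5.988 pc.
|d_B − d_A| = |5.988 − 24.331| = 18.343 pc = 18.343 × 3.262 ly = 59.835 ly.

59.8 ly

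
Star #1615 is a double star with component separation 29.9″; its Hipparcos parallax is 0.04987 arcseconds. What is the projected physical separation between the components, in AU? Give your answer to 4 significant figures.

d = 1/p = 1/0.04987″ = 20.052 pc.
At distance d (pc), an angle of θ arcsec spans θ·d AU: s = 29.9 × 20.052 = 599.55 AU.

599.6 AU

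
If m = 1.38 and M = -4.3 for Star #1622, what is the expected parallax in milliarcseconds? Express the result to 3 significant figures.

7.31 mas

m − M = 1.38 − (-4.3) = 5.68.
d = 10^((m−M)/5 + 1) = 10^2.136 = 136.77 pc.
p = 1/d = 1/136.77 = 0.0073115 arcsec = 7.3115 mas.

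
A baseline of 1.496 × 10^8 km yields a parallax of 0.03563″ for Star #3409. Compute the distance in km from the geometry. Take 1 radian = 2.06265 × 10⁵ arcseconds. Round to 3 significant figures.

θ = 0.03563″ = 0.03563/206265 = 1.7274 × 10^-7 rad.
d = B/θ = (1.496 × 10^8) / (1.7274 × 10^-7) = 8.6604 × 10^14 km.

8.66 × 10^14 km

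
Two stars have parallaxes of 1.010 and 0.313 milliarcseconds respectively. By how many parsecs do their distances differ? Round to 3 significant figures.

d_A = 1/0.001010″ = 990.1 pc; d_B = 1/0.0003130″ = 3194.9 pc.
|d_B − d_A| = |3194.9 − 990.1| = 2204.8 pc.

2200 pc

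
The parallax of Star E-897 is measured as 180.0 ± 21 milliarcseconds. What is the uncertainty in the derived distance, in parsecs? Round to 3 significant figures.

d = 1/p, so σ_d = σ_p / p².
σ_d = 0.0210 / (0.1800)² = 0.0210 / 0.0324 = 0.64815 pc.

0.648 pc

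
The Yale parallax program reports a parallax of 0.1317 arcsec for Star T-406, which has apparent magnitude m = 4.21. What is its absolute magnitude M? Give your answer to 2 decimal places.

d = 1/p = 1/0.1317″ = 7.593 pc.
m − M = 5 log₁₀(7.593) − 5 = 4.4021 − 5 = -0.5979.
M = m − (m − M) = 4.21 − (-0.5979) = 4.81.

M = 4.81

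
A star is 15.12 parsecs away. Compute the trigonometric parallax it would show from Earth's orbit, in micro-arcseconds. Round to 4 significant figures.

66140 μas

p = 1/d = 1/15.12 = 0.066138 arcsec.
= 0.066138 × 10⁶ = 66138 μas.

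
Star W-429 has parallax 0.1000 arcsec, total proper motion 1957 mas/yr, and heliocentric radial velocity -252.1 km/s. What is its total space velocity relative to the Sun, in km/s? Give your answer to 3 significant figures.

d = 1/p = 1/0.1000″ = 10 pc.
μ = 1957 mas/yr = 1.957 ″/yr.
v_t = 4.740 μ d = 4.740 × 1.957 × 10 = 92.762 km/s.
v = √(v_r² + v_t²) = √((-252.1)² + 92.762²) = √72159.2 = 268.62 km/s.

269 km/s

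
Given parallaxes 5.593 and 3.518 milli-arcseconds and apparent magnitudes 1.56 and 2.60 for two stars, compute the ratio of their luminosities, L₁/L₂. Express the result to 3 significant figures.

L₁/L₂ = 1.03

d₁ = 1/p₁ = 1/0.005593″ = 178.79 pc; d₂ = 1/p₂ = 1/0.003518″ = 284.25 pc.
M₁ = m₁ − 5 log₁₀ d₁ + 5 = 1.56 − 11.2617 + 5 = -4.7017.
M₂ = 2.60 − 12.2685 + 5 = -4.6685.
L₁/L₂ = 10^(0.4(M₂ − M₁)) = 10^(0.4 × 0.0332) = 10^0.01328 = 1.0311.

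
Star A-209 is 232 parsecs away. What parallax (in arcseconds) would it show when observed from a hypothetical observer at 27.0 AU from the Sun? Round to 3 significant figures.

0.116 arcsec

p (arcsec) = B (AU) / d (pc).
p = 27.0 / 232 = 0.11638 arcsec.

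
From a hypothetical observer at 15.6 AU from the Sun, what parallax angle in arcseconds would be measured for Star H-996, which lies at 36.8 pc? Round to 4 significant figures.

p (arcsec) = B (AU) / d (pc).
p = 15.6 / 36.8 = 0.42391 arcsec.

0.4239 arcsec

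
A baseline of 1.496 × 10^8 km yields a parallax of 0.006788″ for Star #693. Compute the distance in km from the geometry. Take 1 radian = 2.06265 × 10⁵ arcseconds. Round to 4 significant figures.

θ = 0.006788″ = 0.006788/206265 = 3.2909 × 10^-8 rad.
d = B/θ = (1.496 × 10^8) / (3.2909 × 10^-8) = 4.5459 × 10^15 km.

4.546 × 10^15 km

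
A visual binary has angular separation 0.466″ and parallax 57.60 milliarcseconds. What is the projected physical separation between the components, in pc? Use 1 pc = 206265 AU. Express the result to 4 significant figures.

d = 1/p = 1/0.05760″ = 17.361 pc.
At distance d (pc), an angle of θ arcsec spans θ·d AU: s = 0.466 × 17.361 = 8.0902 AU.
= 8.0902 / 206265 = 3.9222 × 10^-5 pc.

3.922 × 10^-5 pc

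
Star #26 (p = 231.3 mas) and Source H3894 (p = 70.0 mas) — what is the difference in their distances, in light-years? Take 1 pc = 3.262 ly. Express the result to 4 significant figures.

32.50 ly

d_A = 1/0.2313″ = 4.3234 pc; d_B = 1/0.07000″ = 14.286 pc.
|d_B − d_A| = |14.286 − 4.3234| = 9.9626 pc = 9.9626 × 3.262 ly = 32.498 ly.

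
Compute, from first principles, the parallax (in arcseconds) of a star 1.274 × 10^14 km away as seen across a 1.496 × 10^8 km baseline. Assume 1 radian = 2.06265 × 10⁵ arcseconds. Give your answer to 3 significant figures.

θ ≈ B/d = (1.496 × 10^8) / (1.274 × 10^14) = 1.1743 × 10^-6 rad.
In arcseconds: 1.1743 × 10^-6 × 206265 = 0.24222″.

0.242 arcsec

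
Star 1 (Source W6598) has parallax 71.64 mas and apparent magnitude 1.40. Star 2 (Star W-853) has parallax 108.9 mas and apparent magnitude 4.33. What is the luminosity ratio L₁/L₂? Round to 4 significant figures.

L₁/L₂ = 34.34

d₁ = 1/p₁ = 1/0.07164″ = 13.959 pc; d₂ = 1/p₂ = 1/0.1089″ = 9.1827 pc.
M₁ = m₁ − 5 log₁₀ d₁ + 5 = 1.40 − 5.7243 + 5 = 0.6757.
M₂ = 4.33 − 4.8149 + 5 = 4.5151.
L₁/L₂ = 10^(0.4(M₂ − M₁)) = 10^(0.4 × 3.8394) = 10^1.53576 = 34.337.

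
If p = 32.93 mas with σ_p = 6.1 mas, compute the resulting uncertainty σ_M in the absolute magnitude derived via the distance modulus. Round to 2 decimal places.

M = m − 5 log₁₀ d + 5 = m + 5 log₁₀ p + 5, so ∂M/∂p = 5/(p ln 10).
σ_M = (5/ln 10) · (σ_p/p) = 2.1715 × 6.1/32.93 = 2.1715 × 0.18524 = 0.40225.

σ_M = 0.40 mag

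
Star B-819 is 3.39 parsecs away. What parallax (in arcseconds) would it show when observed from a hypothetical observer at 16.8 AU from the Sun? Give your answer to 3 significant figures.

4.96 arcsec

p (arcsec) = B (AU) / d (pc).
p = 16.8 / 3.39 = 4.9558 arcsec.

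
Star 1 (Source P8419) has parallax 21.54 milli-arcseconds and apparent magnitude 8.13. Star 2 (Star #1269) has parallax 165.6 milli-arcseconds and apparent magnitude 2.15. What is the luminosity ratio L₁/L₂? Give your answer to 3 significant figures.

d₁ = 1/p₁ = 1/0.02154″ = 46.425 pc; d₂ = 1/p₂ = 1/0.1656″ = 6.0386 pc.
M₁ = m₁ − 5 log₁₀ d₁ + 5 = 8.13 − 8.3338 + 5 = 4.7962.
M₂ = 2.15 − 3.9047 + 5 = 3.2453.
L₁/L₂ = 10^(0.4(M₂ − M₁)) = 10^(0.4 × (-1.5509)) = 10^(-0.62036) = 0.23968.

L₁/L₂ = 0.240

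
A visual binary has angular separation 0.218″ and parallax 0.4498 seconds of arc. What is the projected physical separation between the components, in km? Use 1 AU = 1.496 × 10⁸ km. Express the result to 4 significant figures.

7.251 × 10^7 km

d = 1/p = 1/0.4498″ = 2.2232 pc.
At distance d (pc), an angle of θ arcsec spans θ·d AU: s = 0.218 × 2.2232 = 0.48466 AU.
= 0.48466 × 1.496 × 10⁸ km = 7.2505 × 10^7 km.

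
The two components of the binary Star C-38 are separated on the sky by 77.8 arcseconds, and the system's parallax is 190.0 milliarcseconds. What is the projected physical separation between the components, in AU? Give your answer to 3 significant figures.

d = 1/p = 1/0.1900″ = 5.2632 pc.
At distance d (pc), an angle of θ arcsec spans θ·d AU: s = 77.8 × 5.2632 = 409.48 AU.

409 AU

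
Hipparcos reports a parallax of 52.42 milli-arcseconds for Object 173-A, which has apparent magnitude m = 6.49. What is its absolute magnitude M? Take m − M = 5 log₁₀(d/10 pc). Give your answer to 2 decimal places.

d = 1/p = 1/0.05242″ = 19.077 pc.
m − M = 5 log₁₀(19.077) − 5 = 6.4026 − 5 = 1.4026.
M = m − (m − M) = 6.49 − 1.4026 = 5.09.

M = 5.09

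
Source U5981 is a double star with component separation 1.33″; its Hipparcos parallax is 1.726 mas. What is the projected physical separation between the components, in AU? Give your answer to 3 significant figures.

771 AU

d = 1/p = 1/0.001726″ = 579.37 pc.
At distance d (pc), an angle of θ arcsec spans θ·d AU: s = 1.33 × 579.37 = 770.56 AU.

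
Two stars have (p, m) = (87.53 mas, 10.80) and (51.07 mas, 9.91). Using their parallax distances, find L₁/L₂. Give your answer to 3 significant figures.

L₁/L₂ = 0.150

d₁ = 1/p₁ = 1/0.08753″ = 11.425 pc; d₂ = 1/p₂ = 1/0.05107″ = 19.581 pc.
M₁ = m₁ − 5 log₁₀ d₁ + 5 = 10.80 − 5.2893 + 5 = 10.5107.
M₂ = 9.91 − 6.4592 + 5 = 8.4508.
L₁/L₂ = 10^(0.4(M₂ − M₁)) = 10^(0.4 × (-2.0599)) = 10^(-0.82396) = 0.14998.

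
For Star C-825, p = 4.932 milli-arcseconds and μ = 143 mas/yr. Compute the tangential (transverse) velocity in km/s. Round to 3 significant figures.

137 km/s

d = 1/p = 1/0.004932″ = 202.76 pc.
μ = 143 mas/yr = 0.143 ″/yr.
v_t = 4.74 × μ × d = 4.74 × 0.143 × 202.76 = 137.43 km/s.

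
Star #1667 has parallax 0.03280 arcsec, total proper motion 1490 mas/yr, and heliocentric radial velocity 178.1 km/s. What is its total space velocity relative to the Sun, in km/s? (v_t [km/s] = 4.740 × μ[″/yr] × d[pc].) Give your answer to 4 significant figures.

d = 1/p = 1/0.03280″ = 30.488 pc.
μ = 1490 mas/yr = 1.490 ″/yr.
v_t = 4.740 μ d = 4.740 × 1.490 × 30.488 = 215.32 km/s.
v = √(v_r² + v_t²) = √(178.1² + 215.32²) = √78082.3 = 279.43 km/s.

279.4 km/s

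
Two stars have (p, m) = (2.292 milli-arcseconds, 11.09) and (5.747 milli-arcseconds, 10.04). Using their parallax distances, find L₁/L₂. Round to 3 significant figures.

d₁ = 1/p₁ = 1/0.002292″ = 436.3 pc; d₂ = 1/p₂ = 1/0.005747″ = 174 pc.
M₁ = m₁ − 5 log₁₀ d₁ + 5 = 11.09 − 13.1989 + 5 = 2.8911.
M₂ = 10.04 − 11.2027 + 5 = 3.8373.
L₁/L₂ = 10^(0.4(M₂ − M₁)) = 10^(0.4 × 0.9462) = 10^0.37848 = 2.3905.

L₁/L₂ = 2.39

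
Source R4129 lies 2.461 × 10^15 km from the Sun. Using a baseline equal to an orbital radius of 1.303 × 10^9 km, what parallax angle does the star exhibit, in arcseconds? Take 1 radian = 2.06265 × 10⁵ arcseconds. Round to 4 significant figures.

θ ≈ B/d = (1.303 × 10^9) / (2.461 × 10^15) = 5.2946 × 10^-7 rad.
In arcseconds: 5.2946 × 10^-7 × 206265 = 0.10921″.

0.1092 arcsec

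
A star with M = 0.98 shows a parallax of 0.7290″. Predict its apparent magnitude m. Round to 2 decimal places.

m = -3.33

d = 1/p = 1/0.7290″ = 1.3717 pc.
m − M = 5 log₁₀ d − 5 = 5 log₁₀(1.3717) − 5 = 0.6863 − 5 = -4.3137.
m = M + (m − M) = 0.98 + (-4.3137) = -3.33.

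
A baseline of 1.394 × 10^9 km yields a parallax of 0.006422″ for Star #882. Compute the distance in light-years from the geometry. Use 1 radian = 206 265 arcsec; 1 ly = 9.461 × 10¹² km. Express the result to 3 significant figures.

θ = 0.006422″ = 0.006422/206265 = 3.1135 × 10^-8 rad.
d = B/θ = (1.394 × 10^9) / (3.1135 × 10^-8) = 4.4773 × 10^16 km = (4.4773 × 10^16) / (9.461 × 10^12) ly = 4732.4 ly.

4730 ly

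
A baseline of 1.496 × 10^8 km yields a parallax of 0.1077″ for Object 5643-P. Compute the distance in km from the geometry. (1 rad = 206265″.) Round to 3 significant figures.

θ = 0.1077″ = 0.1077/206265 = 5.2214 × 10^-7 rad.
d = B/θ = (1.496 × 10^8) / (5.2214 × 10^-7) = 2.8651 × 10^14 km.

2.87 × 10^14 km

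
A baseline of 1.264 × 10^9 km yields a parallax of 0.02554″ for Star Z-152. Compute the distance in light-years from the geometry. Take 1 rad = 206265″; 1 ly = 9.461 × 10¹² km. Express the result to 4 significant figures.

θ = 0.02554″ = 0.02554/206265 = 1.2382 × 10^-7 rad.
d = B/θ = (1.264 × 10^9) / (1.2382 × 10^-7) = 1.0208 × 10^16 km = (1.0208 × 10^16) / (9.461 × 10^12) ly = 1079 ly.

1079 ly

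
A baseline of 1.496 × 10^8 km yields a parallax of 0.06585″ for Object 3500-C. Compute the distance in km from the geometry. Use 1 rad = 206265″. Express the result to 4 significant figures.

4.686 × 10^14 km

θ = 0.06585″ = 0.06585/206265 = 3.1925 × 10^-7 rad.
d = B/θ = (1.496 × 10^8) / (3.1925 × 10^-7) = 4.6860 × 10^14 km.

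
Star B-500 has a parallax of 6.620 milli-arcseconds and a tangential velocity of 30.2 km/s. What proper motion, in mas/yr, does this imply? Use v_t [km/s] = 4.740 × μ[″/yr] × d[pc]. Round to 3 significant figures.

d = 1/p = 1/0.006620″ = 151.06 pc.
μ = v_t / (4.74 d) = 30.2 / (4.74 × 151.06) = 30.2 / 716.02 = 0.042178 ″/yr = 42.178 mas/yr.

42.2 mas/yr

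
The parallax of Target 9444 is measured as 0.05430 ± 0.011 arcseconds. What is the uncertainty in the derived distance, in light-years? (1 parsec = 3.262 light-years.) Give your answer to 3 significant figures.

12.2 ly

d = 1/p, so σ_d = σ_p / p².
σ_d = 0.0110 / (0.05430)² = 0.0110 / 0.0029485 = 3.7307 pc = 3.7307 × 3.262 ly = 12.17 ly.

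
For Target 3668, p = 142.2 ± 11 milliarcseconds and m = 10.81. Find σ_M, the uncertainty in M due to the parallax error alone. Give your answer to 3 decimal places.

σ_M = 0.168 mag

M = m − 5 log₁₀ d + 5 = m + 5 log₁₀ p + 5, so ∂M/∂p = 5/(p ln 10).
σ_M = (5/ln 10) · (σ_p/p) = 2.1715 × 11/142.2 = 2.1715 × 0.077356 = 0.16798.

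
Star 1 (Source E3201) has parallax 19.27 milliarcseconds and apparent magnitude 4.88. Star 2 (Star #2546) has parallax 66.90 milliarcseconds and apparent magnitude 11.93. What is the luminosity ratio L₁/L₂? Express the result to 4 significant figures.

d₁ = 1/p₁ = 1/0.01927″ = 51.894 pc; d₂ = 1/p₂ = 1/0.06690″ = 14.948 pc.
M₁ = m₁ − 5 log₁₀ d₁ + 5 = 4.88 − 8.5756 + 5 = 1.3044.
M₂ = 11.93 − 5.8729 + 5 = 11.0571.
L₁/L₂ = 10^(0.4(M₂ − M₁)) = 10^(0.4 × 9.7527) = 10^3.90108 = 7963.1.

L₁/L₂ = 7963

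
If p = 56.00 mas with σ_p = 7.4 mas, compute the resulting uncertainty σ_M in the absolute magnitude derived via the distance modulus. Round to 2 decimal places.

σ_M = 0.29 mag

M = m − 5 log₁₀ d + 5 = m + 5 log₁₀ p + 5, so ∂M/∂p = 5/(p ln 10).
σ_M = (5/ln 10) · (σ_p/p) = 2.1715 × 7.4/56.00 = 2.1715 × 0.13214 = 0.28694.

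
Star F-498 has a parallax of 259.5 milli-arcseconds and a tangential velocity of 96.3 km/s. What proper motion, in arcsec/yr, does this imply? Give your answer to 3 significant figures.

5.27 arcsec/yr

d = 1/p = 1/0.2595″ = 3.8536 pc.
μ = v_t / (4.74 d) = 96.3 / (4.74 × 3.8536) = 96.3 / 18.266 = 5.2721 ″/yr.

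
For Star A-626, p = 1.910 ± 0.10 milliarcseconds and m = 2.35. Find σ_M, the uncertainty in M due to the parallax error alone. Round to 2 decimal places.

σ_M = 0.11 mag

M = m − 5 log₁₀ d + 5 = m + 5 log₁₀ p + 5, so ∂M/∂p = 5/(p ln 10).
σ_M = (5/ln 10) · (σ_p/p) = 2.1715 × 0.10/1.910 = 2.1715 × 0.052356 = 0.11369.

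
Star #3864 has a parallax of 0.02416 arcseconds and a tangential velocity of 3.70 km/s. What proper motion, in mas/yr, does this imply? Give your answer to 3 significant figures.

d = 1/p = 1/0.02416″ = 41.391 pc.
μ = v_t / (4.74 d) = 3.70 / (4.74 × 41.391) = 3.70 / 196.19 = 0.018859 ″/yr = 18.859 mas/yr.

18.9 mas/yr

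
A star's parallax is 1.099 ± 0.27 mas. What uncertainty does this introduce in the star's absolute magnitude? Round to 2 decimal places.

M = m − 5 log₁₀ d + 5 = m + 5 log₁₀ p + 5, so ∂M/∂p = 5/(p ln 10).
σ_M = (5/ln 10) · (σ_p/p) = 2.1715 × 0.27/1.099 = 2.1715 × 0.24568 = 0.53349.

σ_M = 0.53 mag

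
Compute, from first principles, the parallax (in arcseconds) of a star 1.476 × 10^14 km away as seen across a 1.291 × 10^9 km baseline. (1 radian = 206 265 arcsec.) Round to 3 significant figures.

1.80 arcsec

θ ≈ B/d = (1.291 × 10^9) / (1.476 × 10^14) = 8.7466 × 10^-6 rad.
In arcseconds: 8.7466 × 10^-6 × 206265 = 1.8041″.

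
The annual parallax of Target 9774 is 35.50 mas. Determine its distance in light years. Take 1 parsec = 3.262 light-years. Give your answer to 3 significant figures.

91.9 light years

p = 35.50 mas = 0.03550 arcsec.
d = 1/p = 1/0.03550 = 28.169 pc.
In light-years: 28.169 × 3.262 = 91.887 ly.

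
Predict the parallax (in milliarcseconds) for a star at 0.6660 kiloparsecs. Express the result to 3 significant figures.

d = 0.6660 kpc = 666 pc.
p = 1/d = 1/666 = 0.0015015 arcsec.
= 0.0015015 × 1000 = 1.5015 mas.

1.50 mas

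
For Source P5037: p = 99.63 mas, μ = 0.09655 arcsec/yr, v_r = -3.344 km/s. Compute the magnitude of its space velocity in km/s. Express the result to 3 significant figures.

d = 1/p = 1/0.09963″ = 10.037 pc.
v_t = 4.740 μ d = 4.740 × 0.09655 × 10.037 = 4.5934 km/s.
v = √(v_r² + v_t²) = √((-3.344)² + 4.5934²) = √32.2817 = 5.6817 km/s.

5.68 km/s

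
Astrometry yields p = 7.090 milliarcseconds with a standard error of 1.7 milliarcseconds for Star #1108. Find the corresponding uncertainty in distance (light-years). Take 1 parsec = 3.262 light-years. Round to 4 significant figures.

110.3 ly

d = 1/p, so σ_d = σ_p / p².
σ_d = 0.00170 / (0.007090)² = 0.00170 / 0.000050268 = 33.819 pc = 33.819 × 3.262 ly = 110.32 ly.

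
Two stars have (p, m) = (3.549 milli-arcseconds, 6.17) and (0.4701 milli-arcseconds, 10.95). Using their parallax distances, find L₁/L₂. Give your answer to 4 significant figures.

L₁/L₂ = 1.433

d₁ = 1/p₁ = 1/0.003549″ = 281.77 pc; d₂ = 1/p₂ = 1/0.0004701″ = 2127.2 pc.
M₁ = m₁ − 5 log₁₀ d₁ + 5 = 6.17 − 12.2495 + 5 = -1.0795.
M₂ = 10.95 − 16.6390 + 5 = -0.6890.
L₁/L₂ = 10^(0.4(M₂ − M₁)) = 10^(0.4 × 0.3905) = 10^0.15620 = 1.4328.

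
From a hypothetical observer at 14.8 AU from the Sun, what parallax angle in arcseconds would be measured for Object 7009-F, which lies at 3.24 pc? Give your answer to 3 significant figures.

p (arcsec) = B (AU) / d (pc).
p = 14.8 / 3.24 = 4.5679 arcsec.

4.57 arcsec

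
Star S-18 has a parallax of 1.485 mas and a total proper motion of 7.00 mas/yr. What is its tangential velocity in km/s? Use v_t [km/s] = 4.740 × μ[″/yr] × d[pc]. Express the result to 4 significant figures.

22.34 km/s

d = 1/p = 1/0.001485″ = 673.4 pc.
μ = 7.00 mas/yr = 0.00700 ″/yr.
v_t = 4.74 × μ × d = 4.74 × 0.00700 × 673.4 = 22.343 km/s.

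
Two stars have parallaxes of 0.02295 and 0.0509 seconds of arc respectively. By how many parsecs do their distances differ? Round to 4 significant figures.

23.93 pc

d_A = 1/0.02295″ = 43.573 pc; d_B = 1/0.05090″ = 19.646 pc.
|d_B − d_A| = |19.646 − 43.573| = 23.927 pc.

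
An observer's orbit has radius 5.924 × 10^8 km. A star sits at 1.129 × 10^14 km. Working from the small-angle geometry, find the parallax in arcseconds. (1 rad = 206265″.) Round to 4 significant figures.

θ ≈ B/d = (5.924 × 10^8) / (1.129 × 10^14) = 5.2471 × 10^-6 rad.
In arcseconds: 5.2471 × 10^-6 × 206265 = 1.0823″.

1.082 arcsec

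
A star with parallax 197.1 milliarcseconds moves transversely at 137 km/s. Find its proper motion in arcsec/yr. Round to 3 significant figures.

d = 1/p = 1/0.1971″ = 5.0736 pc.
μ = v_t / (4.74 d) = 137 / (4.74 × 5.0736) = 137 / 24.049 = 5.6967 ″/yr.

5.70 arcsec/yr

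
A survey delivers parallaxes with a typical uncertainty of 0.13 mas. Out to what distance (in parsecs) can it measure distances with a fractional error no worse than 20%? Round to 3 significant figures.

σ_d/d = σ_p/p, so the condition is σ_p/p ≤ 0.20, i.e. p ≥ σ_p/0.20.
p_min = 0.13/0.20 = 0.65 mas = 0.00065 arcsec.
d_max = 1/p_min = 1/0.00065 = 1538.5 pc.

1540 pc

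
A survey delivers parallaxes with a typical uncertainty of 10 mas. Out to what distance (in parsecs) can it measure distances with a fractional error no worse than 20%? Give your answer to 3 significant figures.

σ_d/d = σ_p/p, so the condition is σ_p/p ≤ 0.20, i.e. p ≥ σ_p/0.20.
p_min = 10/0.20 = 50 mas = 0.05 arcsec.
d_max = 1/p_min = 1/0.05 = 20 pc.

20.0 pc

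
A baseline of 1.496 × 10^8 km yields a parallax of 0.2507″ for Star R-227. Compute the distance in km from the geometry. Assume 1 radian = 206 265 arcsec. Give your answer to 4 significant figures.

1.231 × 10^14 km

θ = 0.2507″ = 0.2507/206265 = 1.2154 × 10^-6 rad.
d = B/θ = (1.496 × 10^8) / (1.2154 × 10^-6) = 1.2309 × 10^14 km.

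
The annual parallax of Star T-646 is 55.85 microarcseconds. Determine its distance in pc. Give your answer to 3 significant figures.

17900 pc

p = 55.85 microarcseconds = 0.00005585 arcsec.
d = 1/p = 1/0.00005585 = 17905 pc.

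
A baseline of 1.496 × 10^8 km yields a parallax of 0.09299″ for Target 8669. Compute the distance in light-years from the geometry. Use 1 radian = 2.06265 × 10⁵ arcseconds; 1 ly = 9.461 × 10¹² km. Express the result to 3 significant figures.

θ = 0.09299″ = 0.09299/206265 = 4.5083 × 10^-7 rad.
d = B/θ = (1.496 × 10^8) / (4.5083 × 10^-7) = 3.3183 × 10^14 km = (3.3183 × 10^14) / (9.461 × 10^12) ly = 35.073 ly.

35.1 ly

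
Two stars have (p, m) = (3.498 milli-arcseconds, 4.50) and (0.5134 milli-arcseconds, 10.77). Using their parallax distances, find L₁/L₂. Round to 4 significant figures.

d₁ = 1/p₁ = 1/0.003498″ = 285.88 pc; d₂ = 1/p₂ = 1/0.0005134″ = 1947.8 pc.
M₁ = m₁ − 5 log₁₀ d₁ + 5 = 4.50 − 12.2809 + 5 = -2.7809.
M₂ = 10.77 − 16.4477 + 5 = -0.6777.
L₁/L₂ = 10^(0.4(M₂ − M₁)) = 10^(0.4 × 2.1032) = 10^0.84128 = 6.9387.

L₁/L₂ = 6.939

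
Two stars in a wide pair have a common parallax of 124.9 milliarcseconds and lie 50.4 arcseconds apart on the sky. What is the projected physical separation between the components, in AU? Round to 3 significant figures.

d = 1/p = 1/0.1249″ = 8.0064 pc.
At distance d (pc), an angle of θ arcsec spans θ·d AU: s = 50.4 × 8.0064 = 403.52 AU.

404 AU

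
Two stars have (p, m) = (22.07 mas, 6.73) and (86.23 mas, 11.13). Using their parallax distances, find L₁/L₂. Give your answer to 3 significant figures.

L₁/L₂ = 878

d₁ = 1/p₁ = 1/0.02207″ = 45.31 pc; d₂ = 1/p₂ = 1/0.08623″ = 11.597 pc.
M₁ = m₁ − 5 log₁₀ d₁ + 5 = 6.73 − 8.2810 + 5 = 3.4490.
M₂ = 11.13 − 5.3217 + 5 = 10.8083.
L₁/L₂ = 10^(0.4(M₂ − M₁)) = 10^(0.4 × 7.3593) = 10^2.94372 = 878.46.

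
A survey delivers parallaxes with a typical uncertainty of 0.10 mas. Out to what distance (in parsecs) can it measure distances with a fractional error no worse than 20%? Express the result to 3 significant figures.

σ_d/d = σ_p/p, so the condition is σ_p/p ≤ 0.20, i.e. p ≥ σ_p/0.20.
p_min = 0.10/0.20 = 0.5 mas = 0.0005 arcsec.
d_max = 1/p_min = 1/0.0005 = 2000 pc.

2000 pc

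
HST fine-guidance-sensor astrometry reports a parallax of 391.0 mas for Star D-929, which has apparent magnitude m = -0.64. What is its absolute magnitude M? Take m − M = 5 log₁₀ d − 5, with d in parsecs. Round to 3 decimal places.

d = 1/p = 1/0.3910″ = 2.5575 pc.
m − M = 5 log₁₀(2.5575) − 5 = 2.0391 − 5 = -2.9609.
M = m − (m − M) = -0.64 − (-2.9609) = 2.321.

M = 2.321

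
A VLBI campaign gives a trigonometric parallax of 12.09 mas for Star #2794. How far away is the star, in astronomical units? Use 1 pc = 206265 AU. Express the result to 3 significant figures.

1.71 × 10^7 AU

p = 12.09 mas = 0.01209 arcsec.
d = 1/p = 1/0.01209 = 82.713 pc.
In AU: 82.713 × 206265 = 1.7061 × 10^7 AU.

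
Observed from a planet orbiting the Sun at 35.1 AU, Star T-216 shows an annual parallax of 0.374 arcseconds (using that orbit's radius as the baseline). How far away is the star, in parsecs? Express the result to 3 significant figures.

93.9 pc

With baseline B (in AU) and parallax p (in arcsec), d = B/p parsecs.
d = 35.1 / 0.374 = 93.85 pc.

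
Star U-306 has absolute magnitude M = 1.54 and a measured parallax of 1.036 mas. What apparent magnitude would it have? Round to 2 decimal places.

m = 11.46

d = 1/p = 1/0.001036″ = 965.25 pc.
m − M = 5 log₁₀ d − 5 = 5 log₁₀(965.25) − 5 = 14.9232 − 5 = 9.9232.
m = M + (m − M) = 1.54 + 9.9232 = 11.46.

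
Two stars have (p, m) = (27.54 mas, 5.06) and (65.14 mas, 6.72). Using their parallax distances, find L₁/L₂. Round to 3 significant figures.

L₁/L₂ = 25.8

d₁ = 1/p₁ = 1/0.02754″ = 36.311 pc; d₂ = 1/p₂ = 1/0.06514″ = 15.352 pc.
M₁ = m₁ − 5 log₁₀ d₁ + 5 = 5.06 − 7.8002 + 5 = 2.2598.
M₂ = 6.72 − 5.9308 + 5 = 5.7892.
L₁/L₂ = 10^(0.4(M₂ − M₁)) = 10^(0.4 × 3.5294) = 10^1.41176 = 25.808.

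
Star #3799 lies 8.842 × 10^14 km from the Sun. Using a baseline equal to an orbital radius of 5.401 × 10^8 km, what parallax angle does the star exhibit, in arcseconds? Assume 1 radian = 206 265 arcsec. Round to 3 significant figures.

θ ≈ B/d = (5.401 × 10^8) / (8.842 × 10^14) = 6.1083 × 10^-7 rad.
In arcseconds: 6.1083 × 10^-7 × 206265 = 0.12599″.

0.126 arcsec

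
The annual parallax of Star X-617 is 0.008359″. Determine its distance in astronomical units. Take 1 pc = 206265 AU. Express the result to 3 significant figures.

2.47 × 10^7 AU

d = 1/p = 1/0.008359 = 119.63 pc.
In AU: 119.63 × 206265 = 2.4675 × 10^7 AU.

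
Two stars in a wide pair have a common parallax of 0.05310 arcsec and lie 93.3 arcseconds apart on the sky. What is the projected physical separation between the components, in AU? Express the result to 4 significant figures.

d = 1/p = 1/0.05310″ = 18.832 pc.
At distance d (pc), an angle of θ arcsec spans θ·d AU: s = 93.3 × 18.832 = 1757 AU.

1757 AU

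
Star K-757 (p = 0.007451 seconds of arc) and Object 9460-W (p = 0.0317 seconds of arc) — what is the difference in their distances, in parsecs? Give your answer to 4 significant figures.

d_A = 1/0.007451″ = 134.21 pc; d_B = 1/0.03170″ = 31.546 pc.
|d_B − d_A| = |31.546 − 134.21| = 102.66 pc.

102.7 pc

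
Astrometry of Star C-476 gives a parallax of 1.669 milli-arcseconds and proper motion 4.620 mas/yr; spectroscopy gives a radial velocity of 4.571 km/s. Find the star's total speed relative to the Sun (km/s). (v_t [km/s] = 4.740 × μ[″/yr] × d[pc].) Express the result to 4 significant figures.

d = 1/p = 1/0.001669″ = 599.16 pc.
μ = 4.620 mas/yr = 0.004620 ″/yr.
v_t = 4.740 μ d = 4.740 × 0.004620 × 599.16 = 13.121 km/s.
v = √(v_r² + v_t²) = √(4.571² + 13.121²) = √193.055 = 13.894 km/s.

13.89 km/s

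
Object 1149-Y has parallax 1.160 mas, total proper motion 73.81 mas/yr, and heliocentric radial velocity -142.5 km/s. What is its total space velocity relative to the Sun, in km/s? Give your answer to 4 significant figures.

d = 1/p = 1/0.001160″ = 862.07 pc.
μ = 73.81 mas/yr = 0.07381 ″/yr.
v_t = 4.740 μ d = 4.740 × 0.07381 × 862.07 = 301.6 km/s.
v = √(v_r² + v_t²) = √((-142.5)² + 301.6²) = √111269 = 333.57 km/s.

333.6 km/s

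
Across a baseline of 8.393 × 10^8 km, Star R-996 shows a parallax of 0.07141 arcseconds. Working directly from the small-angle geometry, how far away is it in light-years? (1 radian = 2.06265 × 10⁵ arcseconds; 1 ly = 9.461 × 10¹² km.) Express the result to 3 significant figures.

θ = 0.07141″ = 0.07141/206265 = 3.4621 × 10^-7 rad.
d = B/θ = (8.393 × 10^8) / (3.4621 × 10^-7) = 2.4243 × 10^15 km = (2.4243 × 10^15) / (9.461 × 10^12) ly = 256.24 ly.

256 ly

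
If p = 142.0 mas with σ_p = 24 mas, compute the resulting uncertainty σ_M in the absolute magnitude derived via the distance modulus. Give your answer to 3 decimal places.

M = m − 5 log₁₀ d + 5 = m + 5 log₁₀ p + 5, so ∂M/∂p = 5/(p ln 10).
σ_M = (5/ln 10) · (σ_p/p) = 2.1715 × 24/142.0 = 2.1715 × 0.16901 = 0.36701.

σ_M = 0.367 mag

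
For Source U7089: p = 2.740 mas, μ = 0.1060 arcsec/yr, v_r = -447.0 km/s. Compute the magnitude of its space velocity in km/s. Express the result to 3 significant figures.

483 km/s

d = 1/p = 1/0.002740″ = 364.96 pc.
v_t = 4.740 μ d = 4.740 × 0.1060 × 364.96 = 183.37 km/s.
v = √(v_r² + v_t²) = √((-447.0)² + 183.37²) = √233434 = 483.15 km/s.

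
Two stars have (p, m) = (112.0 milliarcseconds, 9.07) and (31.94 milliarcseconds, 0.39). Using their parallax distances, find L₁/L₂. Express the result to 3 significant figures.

d₁ = 1/p₁ = 1/0.1120″ = 8.9286 pc; d₂ = 1/p₂ = 1/0.03194″ = 31.309 pc.
M₁ = m₁ − 5 log₁₀ d₁ + 5 = 9.07 − 4.7539 + 5 = 9.3161.
M₂ = 0.39 − 7.4783 + 5 = -2.0883.
L₁/L₂ = 10^(0.4(M₂ − M₁)) = 10^(0.4 × (-11.4044)) = 10^(-4.56176) = 0.000027431.

L₁/L₂ = 2.74 × 10^-5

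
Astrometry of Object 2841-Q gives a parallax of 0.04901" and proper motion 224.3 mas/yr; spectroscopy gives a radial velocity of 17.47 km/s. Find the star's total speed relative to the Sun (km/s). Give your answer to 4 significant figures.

d = 1/p = 1/0.04901″ = 20.404 pc.
μ = 224.3 mas/yr = 0.2243 ″/yr.
v_t = 4.740 μ d = 4.740 × 0.2243 × 20.404 = 21.693 km/s.
v = √(v_r² + v_t²) = √(17.47² + 21.693²) = √775.787 = 27.853 km/s.

27.85 km/s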